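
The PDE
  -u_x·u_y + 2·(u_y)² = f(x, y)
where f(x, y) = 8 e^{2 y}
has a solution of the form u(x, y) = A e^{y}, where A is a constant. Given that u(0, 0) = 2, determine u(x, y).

Answer: u(x, y) = 2 e^{y}

Derivation:
Substitute the ansatz u = A e^{y} into the left-hand side.
Derivatives of the ansatz:
  u_x = 0
  u_y = A e^{y}
Term by term:
  -u_x·u_y = 0
  2·(u_y)² = 2 A^{2} e^{2 y}
So the left-hand side equals
  2 A^{2} e^{2 y}
This must equal f(x, y) = 8 e^{2 y} identically.
Matching coefficients of the independent functions:
  [e^{2 y}]:  2 A^{2} = 8
These equations allow (A) = (-2) or (2).
Impose the point condition(s):
  u(0, 0) = 2  ⟹  A = 2
Only A = 2 satisfies everything.
Hence u(x, y) = 2 e^{y}.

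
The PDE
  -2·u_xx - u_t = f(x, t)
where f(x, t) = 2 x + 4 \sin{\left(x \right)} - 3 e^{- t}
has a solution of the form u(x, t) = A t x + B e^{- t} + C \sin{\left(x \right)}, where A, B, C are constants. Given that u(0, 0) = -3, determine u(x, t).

Substitute the ansatz u = A t x + B e^{- t} + C \sin{\left(x \right)} into the left-hand side.
Derivatives of the ansatz:
  u_xx = - C \sin{\left(x \right)}
  u_t = A x - B e^{- t}
Term by term:
  -2·u_xx = 2 C \sin{\left(x \right)}
  -u_t = - A x + B e^{- t}
So the left-hand side equals
  - A x + B e^{- t} + 2 C \sin{\left(x \right)}
This must equal f(x, t) = 2 x + 4 \sin{\left(x \right)} - 3 e^{- t} identically.
Matching coefficients of the independent functions:
  [x]:  - A = 2
  [e^{- t}]:  B = -3
  [\sin{\left(x \right)}]:  2 C = 4
Solving: A = -2, B = -3, C = 2.
Check against the point condition:
  u(0, 0) = -3  ⟹  B = -3  ✓
Hence u(x, t) = - 2 t x + 2 \sin{\left(x \right)} - 3 e^{- t}.

Answer: u(x, t) = - 2 t x + 2 \sin{\left(x \right)} - 3 e^{- t}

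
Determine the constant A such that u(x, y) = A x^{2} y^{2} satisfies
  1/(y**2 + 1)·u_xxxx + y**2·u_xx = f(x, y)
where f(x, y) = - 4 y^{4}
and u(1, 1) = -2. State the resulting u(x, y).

Substitute the ansatz u = A x^{2} y^{2} into the left-hand side.
Derivatives of the ansatz:
  u_xxxx = 0
  u_xx = 2 A y^{2}
Term by term:
  1/(y**2 + 1)·u_xxxx = 0
  y**2·u_xx = 2 A y^{4}
So the left-hand side equals
  2 A y^{4}
This must equal f(x, y) = - 4 y^{4} identically.
Matching coefficients of the independent functions:
  [y^{4}]:  2 A = -4
Solving: A = -2.
Check against the point condition:
  u(1, 1) = -2  ⟹  A = -2  ✓
Hence u(x, y) = - 2 x^{2} y^{2}.

Answer: u(x, y) = - 2 x^{2} y^{2}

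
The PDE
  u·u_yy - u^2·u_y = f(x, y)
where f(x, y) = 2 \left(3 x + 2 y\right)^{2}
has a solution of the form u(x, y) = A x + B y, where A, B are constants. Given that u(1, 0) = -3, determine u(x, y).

Answer: u(x, y) = - 3 x - 2 y

Derivation:
Substitute the ansatz u = A x + B y into the left-hand side.
Derivatives of the ansatz:
  u_yy = 0
  u_y = B
Term by term:
  u·u_yy = 0
  -u^2·u_y = - A^{2} B x^{2} - 2 A B^{2} x y - B^{3} y^{2}
So the left-hand side equals
  - A^{2} B x^{2} - 2 A B^{2} x y - B^{3} y^{2}
This must equal f(x, y) identically; expanded, f = 18 x^{2} + 24 x y + 8 y^{2}.
Matching coefficients of the independent functions:
  [x^{2}]:  - A^{2} B = 18
  [y^{2}]:  - B^{3} = 8
  [x y]:  - 2 A B^{2} = 24
Solving: A = -3, B = -2.
Check against the point condition:
  u(1, 0) = -3  ⟹  A = -3  ✓
Hence u(x, y) = - 3 x - 2 y.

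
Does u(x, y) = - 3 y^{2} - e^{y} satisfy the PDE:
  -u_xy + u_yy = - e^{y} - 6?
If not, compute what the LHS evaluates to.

Evaluate each term of the left-hand side for u = - 3 y^{2} - e^{y}.
Derivatives:
  u_xy = 0
  u_yy = - e^{y} - 6
Terms:
  -u_xy = 0
  u_yy = - e^{y} - 6
Sum: LHS = - e^{y} - 6
This is exactly the given right-hand side, so u is a solution.

Answer: Yes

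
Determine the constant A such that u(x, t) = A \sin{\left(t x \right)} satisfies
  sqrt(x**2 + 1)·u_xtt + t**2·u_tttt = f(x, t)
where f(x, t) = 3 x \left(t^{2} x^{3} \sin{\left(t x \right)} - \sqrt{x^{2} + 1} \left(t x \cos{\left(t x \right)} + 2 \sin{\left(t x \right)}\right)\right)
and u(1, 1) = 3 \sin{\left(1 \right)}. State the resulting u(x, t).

Substitute the ansatz u = A \sin{\left(t x \right)} into the left-hand side.
Derivatives of the ansatz:
  u_xtt = - A t x^{2} \cos{\left(t x \right)} - 2 A x \sin{\left(t x \right)}
  u_tttt = A x^{4} \sin{\left(t x \right)}
Term by term:
  sqrt(x**2 + 1)·u_xtt = - A t x^{2} \sqrt{x^{2} + 1} \cos{\left(t x \right)} - 2 A x \sqrt{x^{2} + 1} \sin{\left(t x \right)}
  t**2·u_tttt = A t^{2} x^{4} \sin{\left(t x \right)}
So the left-hand side equals
  A t^{2} x^{4} \sin{\left(t x \right)} - A t x^{2} \sqrt{x^{2} + 1} \cos{\left(t x \right)} - 2 A x \sqrt{x^{2} + 1} \sin{\left(t x \right)}
This must equal f(x, t) identically; expanded, f = 3 t^{2} x^{4} \sin{\left(t x \right)} - 3 t x^{2} \sqrt{x^{2} + 1} \cos{\left(t x \right)} - 6 x \sqrt{x^{2} + 1} \sin{\left(t x \right)}.
Matching coefficients of the independent functions:
  [t^{2} x^{4} \sin{\left(t x \right)}]:  A = 3
  [x \sqrt{x^{2} + 1} \sin{\left(t x \right)}]:  - 2 A = -6
  [t x^{2} \sqrt{x^{2} + 1} \cos{\left(t x \right)}]:  - A = -3
Solving: A = 3.
Check against the point condition:
  u(1, 1) = 3 \sin{\left(1 \right)}  ⟹  A \sin{\left(1 \right)} = 3 \sin{\left(1 \right)}  ✓
Hence u(x, t) = 3 \sin{\left(t x \right)}.

Answer: u(x, t) = 3 \sin{\left(t x \right)}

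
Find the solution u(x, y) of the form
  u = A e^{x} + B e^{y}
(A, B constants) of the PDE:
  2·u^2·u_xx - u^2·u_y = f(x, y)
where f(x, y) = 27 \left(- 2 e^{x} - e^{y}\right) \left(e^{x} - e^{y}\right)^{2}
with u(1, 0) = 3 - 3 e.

Answer: u(x, y) = - 3 e^{x} + 3 e^{y}

Derivation:
Substitute the ansatz u = A e^{x} + B e^{y} into the left-hand side.
Derivatives of the ansatz:
  u_xx = A e^{x}
  u_y = B e^{y}
Term by term:
  2·u^2·u_xx = 2 A^{3} e^{3 x} + 4 A^{2} B e^{2 x} e^{y} + 2 A B^{2} e^{x} e^{2 y}
  -u^2·u_y = - A^{2} B e^{2 x} e^{y} - 2 A B^{2} e^{x} e^{2 y} - B^{3} e^{3 y}
So the left-hand side equals
  2 A^{3} e^{3 x} + 3 A^{2} B e^{2 x} e^{y} - B^{3} e^{3 y}
This must equal f(x, y) identically; expanded, f = - 54 e^{3 x} + 81 e^{2 x} e^{y} - 27 e^{3 y}.
Matching coefficients of the independent functions:
  [e^{2 x} e^{y}]:  3 A^{2} B = 81
  [e^{3 x}]:  2 A^{3} = -54
  [e^{3 y}]:  - B^{3} = -27
Solving: A = -3, B = 3.
Check against the point condition:
  u(1, 0) = 3 - 3 e  ⟹  e A + B = 3 - 3 e  ✓
Hence u(x, y) = - 3 e^{x} + 3 e^{y}.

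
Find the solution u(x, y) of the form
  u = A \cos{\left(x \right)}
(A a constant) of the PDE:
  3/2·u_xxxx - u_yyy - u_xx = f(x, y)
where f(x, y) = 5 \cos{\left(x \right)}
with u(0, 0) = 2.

Answer: u(x, y) = 2 \cos{\left(x \right)}

Derivation:
Substitute the ansatz u = A \cos{\left(x \right)} into the left-hand side.
Derivatives of the ansatz:
  u_xxxx = A \cos{\left(x \right)}
  u_yyy = 0
  u_xx = - A \cos{\left(x \right)}
Term by term:
  3/2·u_xxxx = \frac{3 A \cos{\left(x \right)}}{2}
  -u_yyy = 0
  -u_xx = A \cos{\left(x \right)}
So the left-hand side equals
  \frac{5 A \cos{\left(x \right)}}{2}
This must equal f(x, y) = 5 \cos{\left(x \right)} identically.
Matching coefficients of the independent functions:
  [\cos{\left(x \right)}]:  \frac{5 A}{2} = 5
Solving: A = 2.
Check against the point condition:
  u(0, 0) = 2  ⟹  A = 2  ✓
Hence u(x, y) = 2 \cos{\left(x \right)}.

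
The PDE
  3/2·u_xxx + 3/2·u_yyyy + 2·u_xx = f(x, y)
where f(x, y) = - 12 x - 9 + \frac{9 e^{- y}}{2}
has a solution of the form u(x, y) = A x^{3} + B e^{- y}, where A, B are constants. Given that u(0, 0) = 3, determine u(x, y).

Substitute the ansatz u = A x^{3} + B e^{- y} into the left-hand side.
Derivatives of the ansatz:
  u_xxx = 6 A
  u_yyyy = B e^{- y}
  u_xx = 6 A x
Term by term:
  3/2·u_xxx = 9 A
  3/2·u_yyyy = \frac{3 B e^{- y}}{2}
  2·u_xx = 12 A x
So the left-hand side equals
  12 A x + 9 A + \frac{3 B e^{- y}}{2}
This must equal f(x, y) = - 12 x - 9 + \frac{9 e^{- y}}{2} identically.
Matching coefficients of the independent functions:
  [constant term]:  9 A = -9
  [x]:  12 A = -12
  [e^{- y}]:  \frac{3 B}{2} = \frac{9}{2}
Solving: A = -1, B = 3.
Check against the point condition:
  u(0, 0) = 3  ⟹  B = 3  ✓
Hence u(x, y) = - x^{3} + 3 e^{- y}.

Answer: u(x, y) = - x^{3} + 3 e^{- y}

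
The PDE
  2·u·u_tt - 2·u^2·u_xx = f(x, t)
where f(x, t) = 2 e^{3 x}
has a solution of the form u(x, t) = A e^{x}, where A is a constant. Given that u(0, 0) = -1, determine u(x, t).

Substitute the ansatz u = A e^{x} into the left-hand side.
Derivatives of the ansatz:
  u_tt = 0
  u_xx = A e^{x}
Term by term:
  2·u·u_tt = 0
  -2·u^2·u_xx = - 2 A^{3} e^{3 x}
So the left-hand side equals
  - 2 A^{3} e^{3 x}
This must equal f(x, t) = 2 e^{3 x} identically.
Matching coefficients of the independent functions:
  [e^{3 x}]:  - 2 A^{3} = 2
Solving: A = -1.
Check against the point condition:
  u(0, 0) = -1  ⟹  A = -1  ✓
Hence u(x, t) = - e^{x}.

Answer: u(x, t) = - e^{x}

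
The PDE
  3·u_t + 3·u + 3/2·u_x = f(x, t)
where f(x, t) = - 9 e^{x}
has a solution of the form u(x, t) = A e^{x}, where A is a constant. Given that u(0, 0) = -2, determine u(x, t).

Answer: u(x, t) = - 2 e^{x}

Derivation:
Substitute the ansatz u = A e^{x} into the left-hand side.
Derivatives of the ansatz:
  u_t = 0
  u_x = A e^{x}
Term by term:
  3·u_t = 0
  3·u = 3 A e^{x}
  3/2·u_x = \frac{3 A e^{x}}{2}
So the left-hand side equals
  \frac{9 A e^{x}}{2}
This must equal f(x, t) = - 9 e^{x} identically.
Matching coefficients of the independent functions:
  [e^{x}]:  \frac{9 A}{2} = -9
Solving: A = -2.
Check against the point condition:
  u(0, 0) = -2  ⟹  A = -2  ✓
Hence u(x, t) = - 2 e^{x}.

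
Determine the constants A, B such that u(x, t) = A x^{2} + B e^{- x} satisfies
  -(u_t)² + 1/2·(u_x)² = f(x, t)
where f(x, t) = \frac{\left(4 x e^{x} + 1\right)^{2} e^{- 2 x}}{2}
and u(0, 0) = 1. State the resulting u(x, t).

Substitute the ansatz u = A x^{2} + B e^{- x} into the left-hand side.
Derivatives of the ansatz:
  u_t = 0
  u_x = 2 A x - B e^{- x}
Term by term:
  -(u_t)² = 0
  1/2·(u_x)² = 2 A^{2} x^{2} - 2 A B x e^{- x} + \frac{B^{2} e^{- 2 x}}{2}
So the left-hand side equals
  2 A^{2} x^{2} - 2 A B x e^{- x} + \frac{B^{2} e^{- 2 x}}{2}
This must equal f(x, t) identically; expanded, f = 8 x^{2} + 4 x e^{- x} + \frac{e^{- 2 x}}{2}.
Matching coefficients of the independent functions:
  [x^{2}]:  2 A^{2} = 8
  [x e^{- x}]:  - 2 A B = 4
  [e^{- 2 x}]:  \frac{B^{2}}{2} = \frac{1}{2}
These equations allow (A, B) = (-2, 1) or (2, -1).
Impose the point condition(s):
  u(0, 0) = 1  ⟹  B = 1
Only A = -2, B = 1 satisfies everything.
Hence u(x, t) = - 2 x^{2} + e^{- x}.

Answer: u(x, t) = - 2 x^{2} + e^{- x}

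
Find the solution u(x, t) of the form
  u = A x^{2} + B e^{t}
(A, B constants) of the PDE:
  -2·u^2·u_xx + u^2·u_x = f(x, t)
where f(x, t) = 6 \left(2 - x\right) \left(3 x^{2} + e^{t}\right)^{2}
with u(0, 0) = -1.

Answer: u(x, t) = - 3 x^{2} - e^{t}

Derivation:
Substitute the ansatz u = A x^{2} + B e^{t} into the left-hand side.
Derivatives of the ansatz:
  u_xx = 2 A
  u_x = 2 A x
Term by term:
  -2·u^2·u_xx = - 4 A^{3} x^{4} - 8 A^{2} B x^{2} e^{t} - 4 A B^{2} e^{2 t}
  u^2·u_x = 2 A^{3} x^{5} + 4 A^{2} B x^{3} e^{t} + 2 A B^{2} x e^{2 t}
So the left-hand side equals
  2 A^{3} x^{5} - 4 A^{3} x^{4} + 4 A^{2} B x^{3} e^{t} - 8 A^{2} B x^{2} e^{t} + 2 A B^{2} x e^{2 t} - 4 A B^{2} e^{2 t}
This must equal f(x, t) identically; expanded, f = - 54 x^{5} + 108 x^{4} - 36 x^{3} e^{t} + 72 x^{2} e^{t} - 6 x e^{2 t} + 12 e^{2 t}.
Matching coefficients of the independent functions:
  [x^{4}]:  - 4 A^{3} = 108
  [x^{5}]:  2 A^{3} = -54
  [x e^{2 t}]:  2 A B^{2} = -6
  [x^{2} e^{t}]:  - 8 A^{2} B = 72
  [x^{3} e^{t}]:  4 A^{2} B = -36
  [e^{2 t}]:  - 4 A B^{2} = 12
Solving: A = -3, B = -1.
Check against the point condition:
  u(0, 0) = -1  ⟹  B = -1  ✓
Hence u(x, t) = - 3 x^{2} - e^{t}.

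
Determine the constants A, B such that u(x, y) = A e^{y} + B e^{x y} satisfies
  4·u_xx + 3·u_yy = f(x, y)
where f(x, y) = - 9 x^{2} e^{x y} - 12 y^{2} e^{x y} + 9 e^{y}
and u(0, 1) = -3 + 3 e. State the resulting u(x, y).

Substitute the ansatz u = A e^{y} + B e^{x y} into the left-hand side.
Derivatives of the ansatz:
  u_xx = B y^{2} e^{x y}
  u_yy = A e^{y} + B x^{2} e^{x y}
Term by term:
  4·u_xx = 4 B y^{2} e^{x y}
  3·u_yy = 3 A e^{y} + 3 B x^{2} e^{x y}
So the left-hand side equals
  3 A e^{y} + 3 B x^{2} e^{x y} + 4 B y^{2} e^{x y}
This must equal f(x, y) = - 9 x^{2} e^{x y} - 12 y^{2} e^{x y} + 9 e^{y} identically.
Matching coefficients of the independent functions:
  [x^{2} e^{x y}]:  3 B = -9
  [y^{2} e^{x y}]:  4 B = -12
  [e^{y}]:  3 A = 9
Solving: A = 3, B = -3.
Check against the point condition:
  u(0, 1) = -3 + 3 e  ⟹  e A + B = -3 + 3 e  ✓
Hence u(x, y) = 3 e^{y} - 3 e^{x y}.

Answer: u(x, y) = 3 e^{y} - 3 e^{x y}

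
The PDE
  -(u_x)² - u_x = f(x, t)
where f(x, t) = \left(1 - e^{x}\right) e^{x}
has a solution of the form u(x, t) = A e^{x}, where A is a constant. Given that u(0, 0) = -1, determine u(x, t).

Substitute the ansatz u = A e^{x} into the left-hand side.
Derivatives of the ansatz:
  u_x = A e^{x}
Term by term:
  -(u_x)² = - A^{2} e^{2 x}
  -u_x = - A e^{x}
So the left-hand side equals
  - A^{2} e^{2 x} - A e^{x}
This must equal f(x, t) identically; expanded, f = - e^{2 x} + e^{x}.
Matching coefficients of the independent functions:
  [e^{x}]:  - A = 1
  [e^{2 x}]:  - A^{2} = -1
Solving: A = -1.
Check against the point condition:
  u(0, 0) = -1  ⟹  A = -1  ✓
Hence u(x, t) = - e^{x}.

Answer: u(x, t) = - e^{x}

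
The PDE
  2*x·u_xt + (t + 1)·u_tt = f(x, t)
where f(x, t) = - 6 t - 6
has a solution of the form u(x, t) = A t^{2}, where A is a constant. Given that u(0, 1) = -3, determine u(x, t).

Substitute the ansatz u = A t^{2} into the left-hand side.
Derivatives of the ansatz:
  u_xt = 0
  u_tt = 2 A
Term by term:
  2*x·u_xt = 0
  (t + 1)·u_tt = 2 A t + 2 A
So the left-hand side equals
  2 A t + 2 A
This must equal f(x, t) = - 6 t - 6 identically.
Matching coefficients of the independent functions:
  [constant term, t]:  2 A = -6
Solving: A = -3.
Check against the point condition:
  u(0, 1) = -3  ⟹  A = -3  ✓
Hence u(x, t) = - 3 t^{2}.

Answer: u(x, t) = - 3 t^{2}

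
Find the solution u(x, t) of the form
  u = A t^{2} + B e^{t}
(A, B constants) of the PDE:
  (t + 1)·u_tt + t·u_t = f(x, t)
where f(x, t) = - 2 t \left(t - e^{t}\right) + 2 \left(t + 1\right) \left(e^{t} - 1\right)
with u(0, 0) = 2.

Substitute the ansatz u = A t^{2} + B e^{t} into the left-hand side.
Derivatives of the ansatz:
  u_tt = 2 A + B e^{t}
  u_t = 2 A t + B e^{t}
Term by term:
  (t + 1)·u_tt = 2 A t + 2 A + B t e^{t} + B e^{t}
  t·u_t = 2 A t^{2} + B t e^{t}
So the left-hand side equals
  2 A t^{2} + 2 A t + 2 A + 2 B t e^{t} + B e^{t}
This must equal f(x, t) identically; expanded, f = - 2 t^{2} + 4 t e^{t} - 2 t + 2 e^{t} - 2.
Matching coefficients of the independent functions:
  [constant term, t, t^{2}]:  2 A = -2
  [t e^{t}]:  2 B = 4
  [e^{t}]:  B = 2
Solving: A = -1, B = 2.
Check against the point condition:
  u(0, 0) = 2  ⟹  B = 2  ✓
Hence u(x, t) = - t^{2} + 2 e^{t}.

Answer: u(x, t) = - t^{2} + 2 e^{t}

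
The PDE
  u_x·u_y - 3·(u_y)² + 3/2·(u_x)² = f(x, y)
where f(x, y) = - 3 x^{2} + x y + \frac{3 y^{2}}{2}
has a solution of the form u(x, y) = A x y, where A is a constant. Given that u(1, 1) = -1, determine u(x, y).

Answer: u(x, y) = - x y

Derivation:
Substitute the ansatz u = A x y into the left-hand side.
Derivatives of the ansatz:
  u_x = A y
  u_y = A x
Term by term:
  u_x·u_y = A^{2} x y
  -3·(u_y)² = - 3 A^{2} x^{2}
  3/2·(u_x)² = \frac{3 A^{2} y^{2}}{2}
So the left-hand side equals
  - 3 A^{2} x^{2} + A^{2} x y + \frac{3 A^{2} y^{2}}{2}
This must equal f(x, y) = - 3 x^{2} + x y + \frac{3 y^{2}}{2} identically.
Matching coefficients of the independent functions:
  [x^{2}]:  - 3 A^{2} = -3
  [y^{2}]:  \frac{3 A^{2}}{2} = \frac{3}{2}
  [x y]:  A^{2} = 1
These equations allow (A) = (-1) or (1).
Impose the point condition(s):
  u(1, 1) = -1  ⟹  A = -1
Only A = -1 satisfies everything.
Hence u(x, y) = - x y.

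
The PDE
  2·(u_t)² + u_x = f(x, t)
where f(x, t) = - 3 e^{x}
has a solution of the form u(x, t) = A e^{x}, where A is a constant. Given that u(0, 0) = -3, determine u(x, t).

Answer: u(x, t) = - 3 e^{x}

Derivation:
Substitute the ansatz u = A e^{x} into the left-hand side.
Derivatives of the ansatz:
  u_t = 0
  u_x = A e^{x}
Term by term:
  2·(u_t)² = 0
  u_x = A e^{x}
So the left-hand side equals
  A e^{x}
This must equal f(x, t) = - 3 e^{x} identically.
Matching coefficients of the independent functions:
  [e^{x}]:  A = -3
Solving: A = -3.
Check against the point condition:
  u(0, 0) = -3  ⟹  A = -3  ✓
Hence u(x, t) = - 3 e^{x}.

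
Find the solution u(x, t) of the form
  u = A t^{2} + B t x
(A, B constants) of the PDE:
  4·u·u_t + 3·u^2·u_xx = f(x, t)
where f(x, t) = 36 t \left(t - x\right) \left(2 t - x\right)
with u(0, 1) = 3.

Substitute the ansatz u = A t^{2} + B t x into the left-hand side.
Derivatives of the ansatz:
  u_t = 2 A t + B x
  u_xx = 0
Term by term:
  4·u·u_t = 8 A^{2} t^{3} + 12 A B t^{2} x + 4 B^{2} t x^{2}
  3·u^2·u_xx = 0
So the left-hand side equals
  8 A^{2} t^{3} + 12 A B t^{2} x + 4 B^{2} t x^{2}
This must equal f(x, t) identically; expanded, f = 72 t^{3} - 108 t^{2} x + 36 t x^{2}.
Matching coefficients of the independent functions:
  [t^{3}]:  8 A^{2} = 72
  [t x^{2}]:  4 B^{2} = 36
  [t^{2} x]:  12 A B = -108
These equations allow (A, B) = (-3, 3) or (3, -3).
Impose the point condition(s):
  u(0, 1) = 3  ⟹  A = 3
Only A = 3, B = -3 satisfies everything.
Hence u(x, t) = 3 t^{2} - 3 t x.

Answer: u(x, t) = 3 t^{2} - 3 t x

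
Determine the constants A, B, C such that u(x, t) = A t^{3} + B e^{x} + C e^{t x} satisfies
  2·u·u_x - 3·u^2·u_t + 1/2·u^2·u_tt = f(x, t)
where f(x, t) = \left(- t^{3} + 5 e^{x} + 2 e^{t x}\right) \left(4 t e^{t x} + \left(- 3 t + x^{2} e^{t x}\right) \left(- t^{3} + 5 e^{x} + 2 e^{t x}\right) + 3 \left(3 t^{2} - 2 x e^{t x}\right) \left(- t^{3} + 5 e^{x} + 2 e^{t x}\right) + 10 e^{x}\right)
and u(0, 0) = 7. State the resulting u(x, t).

Substitute the ansatz u = A t^{3} + B e^{x} + C e^{t x} into the left-hand side.
Derivatives of the ansatz:
  u_x = B e^{x} + C t e^{t x}
  u_t = 3 A t^{2} + C x e^{t x}
  u_tt = 6 A t + C x^{2} e^{t x}
Term by term:
  2·u·u_x = 2 A B t^{3} e^{x} + 2 A C t^{4} e^{t x} + 2 B^{2} e^{2 x} + 2 B C t e^{x} e^{t x} + 2 B C e^{x} e^{t x} + 2 C^{2} t e^{2 t x}
  -3·u^2·u_t = - 9 A^{3} t^{8} - 18 A^{2} B t^{5} e^{x} - 3 A^{2} C t^{6} x e^{t x} - 18 A^{2} C t^{5} e^{t x} - 9 A B^{2} t^{2} e^{2 x} - 6 A B C t^{3} x e^{x} e^{t x} - 18 A B C t^{2} e^{x} e^{t x} - 6 A C^{2} t^{3} x e^{2 t x} - 9 A C^{2} t^{2} e^{2 t x} - 3 B^{2} C x e^{2 x} e^{t x} - 6 B C^{2} x e^{x} e^{2 t x} - 3 C^{3} x e^{3 t x}
  1/2·u^2·u_tt = 3 A^{3} t^{7} + 6 A^{2} B t^{4} e^{x} + \frac{A^{2} C t^{6} x^{2} e^{t x}}{2} + 6 A^{2} C t^{4} e^{t x} + 3 A B^{2} t e^{2 x} + A B C t^{3} x^{2} e^{x} e^{t x} + 6 A B C t e^{x} e^{t x} + A C^{2} t^{3} x^{2} e^{2 t x} + 3 A C^{2} t e^{2 t x} + \frac{B^{2} C x^{2} e^{2 x} e^{t x}}{2} + B C^{2} x^{2} e^{x} e^{2 t x} + \frac{C^{3} x^{2} e^{3 t x}}{2}
Sum these and collect like terms in the independent variables.
This must equal f(x, t) identically; expanded, f = 9 t^{8} - 3 t^{7} + t^{6} x^{2} e^{t x} - 6 t^{6} x e^{t x} - 90 t^{5} e^{x} - 36 t^{5} e^{t x} + 30 t^{4} e^{x} + 8 t^{4} e^{t x} - 10 t^{3} x^{2} e^{x} e^{t x} - 4 t^{3} x^{2} e^{2 t x} + 60 t^{3} x e^{x} e^{t x} + 24 t^{3} x e^{2 t x} - 10 t^{3} e^{x} + 225 t^{2} e^{2 x} + 180 t^{2} e^{x} e^{t x} + 36 t^{2} e^{2 t x} - 75 t e^{2 x} - 40 t e^{x} e^{t x} - 4 t e^{2 t x} + 25 x^{2} e^{2 x} e^{t x} + 20 x^{2} e^{x} e^{2 t x} + 4 x^{2} e^{3 t x} - 150 x e^{2 x} e^{t x} - 120 x e^{x} e^{2 t x} - 24 x e^{3 t x} + 50 e^{2 x} + 20 e^{x} e^{t x}.
Matching coefficients of the independent functions:
(each divided by its leading coefficient; functions giving the same equation are listed together)
  [t^{7}, t^{8}]:  A^{3} + 1 = 0
  [t e^{2 x}, t^{2} e^{2 x}]:  A B^{2} + 25 = 0
  [t e^{2 t x}]:  A C^{2} + \frac{2 C^{2}}{3} + \frac{4}{3} = 0
  [t^{2} e^{2 t x}, t^{3} x e^{2 t x}, t^{3} x^{2} e^{2 t x}]:  A C^{2} + 4 = 0
  [t^{3} e^{x}]:  A B + 5 = 0
  [t^{4} e^{x}, t^{5} e^{x}]:  A^{2} B - 5 = 0
  [t^{4} e^{t x}]:  A^{2} C + \frac{A C}{3} - \frac{4}{3} = 0
  [t^{5} e^{t x}, t^{6} x e^{t x}, t^{6} x^{2} e^{t x}]:  A^{2} C - 2 = 0
  [x e^{3 t x}, x^{2} e^{3 t x}]:  C^{3} - 8 = 0
  [e^{x} e^{t x}]:  B C - 10 = 0
  [t e^{x} e^{t x}]:  A B C + \frac{B C}{3} + \frac{20}{3} = 0
  [t^{2} e^{x} e^{t x}, t^{3} x e^{x} e^{t x}, t^{3} x^{2} e^{x} e^{t x}]:  A B C + 10 = 0
  [x e^{x} e^{2 t x}, x^{2} e^{x} e^{2 t x}]:  B C^{2} - 20 = 0
  [x e^{2 x} e^{t x}, x^{2} e^{2 x} e^{t x}]:  B^{2} C - 50 = 0
  [e^{2 x}]:  B^{2} - 25 = 0
Solving: A = -1, B = 5, C = 2.
Check against the point condition:
  u(0, 0) = 7  ⟹  B + C = 7  ✓
Hence u(x, t) = - t^{3} + 5 e^{x} + 2 e^{t x}.

Answer: u(x, t) = - t^{3} + 5 e^{x} + 2 e^{t x}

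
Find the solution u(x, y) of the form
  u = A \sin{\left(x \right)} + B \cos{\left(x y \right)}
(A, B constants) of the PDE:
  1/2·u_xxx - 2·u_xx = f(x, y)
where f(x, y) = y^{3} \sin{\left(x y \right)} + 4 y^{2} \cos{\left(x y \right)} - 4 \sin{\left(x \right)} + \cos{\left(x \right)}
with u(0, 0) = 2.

Answer: u(x, y) = - 2 \sin{\left(x \right)} + 2 \cos{\left(x y \right)}

Derivation:
Substitute the ansatz u = A \sin{\left(x \right)} + B \cos{\left(x y \right)} into the left-hand side.
Derivatives of the ansatz:
  u_xxx = - A \cos{\left(x \right)} + B y^{3} \sin{\left(x y \right)}
  u_xx = - A \sin{\left(x \right)} - B y^{2} \cos{\left(x y \right)}
Term by term:
  1/2·u_xxx = - \frac{A \cos{\left(x \right)}}{2} + \frac{B y^{3} \sin{\left(x y \right)}}{2}
  -2·u_xx = 2 A \sin{\left(x \right)} + 2 B y^{2} \cos{\left(x y \right)}
So the left-hand side equals
  2 A \sin{\left(x \right)} - \frac{A \cos{\left(x \right)}}{2} + \frac{B y^{3} \sin{\left(x y \right)}}{2} + 2 B y^{2} \cos{\left(x y \right)}
This must equal f(x, y) = y^{3} \sin{\left(x y \right)} + 4 y^{2} \cos{\left(x y \right)} - 4 \sin{\left(x \right)} + \cos{\left(x \right)} identically.
Matching coefficients of the independent functions:
  [y^{2} \cos{\left(x y \right)}]:  2 B = 4
  [y^{3} \sin{\left(x y \right)}]:  \frac{B}{2} = 1
  [\sin{\left(x \right)}]:  2 A = -4
  [\cos{\left(x \right)}]:  - \frac{A}{2} = 1
Solving: A = -2, B = 2.
Check against the point condition:
  u(0, 0) = 2  ⟹  B = 2  ✓
Hence u(x, y) = - 2 \sin{\left(x \right)} + 2 \cos{\left(x y \right)}.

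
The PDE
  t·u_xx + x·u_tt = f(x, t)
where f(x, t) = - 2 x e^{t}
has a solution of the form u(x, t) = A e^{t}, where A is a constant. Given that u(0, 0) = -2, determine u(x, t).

Substitute the ansatz u = A e^{t} into the left-hand side.
Derivatives of the ansatz:
  u_xx = 0
  u_tt = A e^{t}
Term by term:
  t·u_xx = 0
  x·u_tt = A x e^{t}
So the left-hand side equals
  A x e^{t}
This must equal f(x, t) = - 2 x e^{t} identically.
Matching coefficients of the independent functions:
  [x e^{t}]:  A = -2
Solving: A = -2.
Check against the point condition:
  u(0, 0) = -2  ⟹  A = -2  ✓
Hence u(x, t) = - 2 e^{t}.

Answer: u(x, t) = - 2 e^{t}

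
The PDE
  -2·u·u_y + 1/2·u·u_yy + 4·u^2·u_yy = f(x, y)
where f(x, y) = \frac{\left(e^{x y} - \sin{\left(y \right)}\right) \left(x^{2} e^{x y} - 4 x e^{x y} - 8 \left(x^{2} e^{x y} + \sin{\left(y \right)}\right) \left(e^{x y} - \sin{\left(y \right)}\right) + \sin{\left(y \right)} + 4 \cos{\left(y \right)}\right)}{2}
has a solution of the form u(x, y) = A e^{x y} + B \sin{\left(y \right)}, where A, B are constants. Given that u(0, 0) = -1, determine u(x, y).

Substitute the ansatz u = A e^{x y} + B \sin{\left(y \right)} into the left-hand side.
Derivatives of the ansatz:
  u_y = A x e^{x y} + B \cos{\left(y \right)}
  u_yy = A x^{2} e^{x y} - B \sin{\left(y \right)}
Term by term:
  -2·u·u_y = - 2 A^{2} x e^{2 x y} - 2 A B x e^{x y} \sin{\left(y \right)} - 2 A B e^{x y} \cos{\left(y \right)} - 2 B^{2} \sin{\left(y \right)} \cos{\left(y \right)}
  1/2·u·u_yy = \frac{A^{2} x^{2} e^{2 x y}}{2} + \frac{A B x^{2} e^{x y} \sin{\left(y \right)}}{2} - \frac{A B e^{x y} \sin{\left(y \right)}}{2} - \frac{B^{2} \sin^{2}{\left(y \right)}}{2}
  4·u^2·u_yy = 4 A^{3} x^{2} e^{3 x y} + 8 A^{2} B x^{2} e^{2 x y} \sin{\left(y \right)} - 4 A^{2} B e^{2 x y} \sin{\left(y \right)} + 4 A B^{2} x^{2} e^{x y} \sin^{2}{\left(y \right)} - 8 A B^{2} e^{x y} \sin^{2}{\left(y \right)} - 4 B^{3} \sin^{3}{\left(y \right)}
So the left-hand side equals
  4 A^{3} x^{2} e^{3 x y} + 8 A^{2} B x^{2} e^{2 x y} \sin{\left(y \right)} - 4 A^{2} B e^{2 x y} \sin{\left(y \right)} + \frac{A^{2} x^{2} e^{2 x y}}{2} - 2 A^{2} x e^{2 x y} + 4 A B^{2} x^{2} e^{x y} \sin^{2}{\left(y \right)} - 8 A B^{2} e^{x y} \sin^{2}{\left(y \right)} + \frac{A B x^{2} e^{x y} \sin{\left(y \right)}}{2} - 2 A B x e^{x y} \sin{\left(y \right)} - \frac{A B e^{x y} \sin{\left(y \right)}}{2} - 2 A B e^{x y} \cos{\left(y \right)} - 4 B^{3} \sin^{3}{\left(y \right)} - \frac{B^{2} \sin^{2}{\left(y \right)}}{2} - 2 B^{2} \sin{\left(y \right)} \cos{\left(y \right)}
This must equal f(x, y) identically; expanded, f = - 4 x^{2} e^{3 x y} + 8 x^{2} e^{2 x y} \sin{\left(y \right)} + \frac{x^{2} e^{2 x y}}{2} - 4 x^{2} e^{x y} \sin^{2}{\left(y \right)} - \frac{x^{2} e^{x y} \sin{\left(y \right)}}{2} - 2 x e^{2 x y} + 2 x e^{x y} \sin{\left(y \right)} - 4 e^{2 x y} \sin{\left(y \right)} + 8 e^{x y} \sin^{2}{\left(y \right)} + \frac{e^{x y} \sin{\left(y \right)}}{2} + 2 e^{x y} \cos{\left(y \right)} - 4 \sin^{3}{\left(y \right)} - \frac{\sin^{2}{\left(y \right)}}{2} - 2 \sin{\left(y \right)} \cos{\left(y \right)}.
Matching coefficients of the independent functions:
  [x e^{2 x y}]:  - 2 A^{2} = -2
  [x^{2} e^{2 x y}]:  \frac{A^{2}}{2} = \frac{1}{2}
  [x^{2} e^{3 x y}]:  4 A^{3} = -4
  [e^{x y} \sin{\left(y \right)}]:  - \frac{A B}{2} = \frac{1}{2}
  [e^{x y} \sin^{2}{\left(y \right)}]:  - 8 A B^{2} = 8
  [e^{x y} \cos{\left(y \right)}, x e^{x y} \sin{\left(y \right)}]:  - 2 A B = 2
  [e^{2 x y} \sin{\left(y \right)}]:  - 4 A^{2} B = -4
  [\sin{\left(y \right)} \cos{\left(y \right)}]:  - 2 B^{2} = -2
  [x^{2} e^{x y} \sin{\left(y \right)}]:  \frac{A B}{2} = - \frac{1}{2}
  [x^{2} e^{x y} \sin^{2}{\left(y \right)}]:  4 A B^{2} = -4
  [x^{2} e^{2 x y} \sin{\left(y \right)}]:  8 A^{2} B = 8
  [\sin^{2}{\left(y \right)}]:  - \frac{B^{2}}{2} = - \frac{1}{2}
  [\sin^{3}{\left(y \right)}]:  - 4 B^{3} = -4
Solving: A = -1, B = 1.
Check against the point condition:
  u(0, 0) = -1  ⟹  A = -1  ✓
Hence u(x, y) = - e^{x y} + \sin{\left(y \right)}.

Answer: u(x, y) = - e^{x y} + \sin{\left(y \right)}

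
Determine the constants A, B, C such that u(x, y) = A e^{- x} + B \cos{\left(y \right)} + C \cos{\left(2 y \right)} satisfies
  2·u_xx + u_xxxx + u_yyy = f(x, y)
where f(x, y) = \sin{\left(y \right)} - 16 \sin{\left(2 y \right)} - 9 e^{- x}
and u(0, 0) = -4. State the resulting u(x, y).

Substitute the ansatz u = A e^{- x} + B \cos{\left(y \right)} + C \cos{\left(2 y \right)} into the left-hand side.
Derivatives of the ansatz:
  u_xx = A e^{- x}
  u_xxxx = A e^{- x}
  u_yyy = B \sin{\left(y \right)} + 8 C \sin{\left(2 y \right)}
Term by term:
  2·u_xx = 2 A e^{- x}
  u_xxxx = A e^{- x}
  u_yyy = B \sin{\left(y \right)} + 8 C \sin{\left(2 y \right)}
So the left-hand side equals
  3 A e^{- x} + B \sin{\left(y \right)} + 8 C \sin{\left(2 y \right)}
This must equal f(x, y) = \sin{\left(y \right)} - 16 \sin{\left(2 y \right)} - 9 e^{- x} identically.
Matching coefficients of the independent functions:
  [e^{- x}]:  3 A = -9
  [\sin{\left(y \right)}]:  B = 1
  [\sin{\left(2 y \right)}]:  8 C = -16
Solving: A = -3, B = 1, C = -2.
Check against the point condition:
  u(0, 0) = -4  ⟹  A + B + C = -4  ✓
Hence u(x, y) = \cos{\left(y \right)} - 2 \cos{\left(2 y \right)} - 3 e^{- x}.

Answer: u(x, y) = \cos{\left(y \right)} - 2 \cos{\left(2 y \right)} - 3 e^{- x}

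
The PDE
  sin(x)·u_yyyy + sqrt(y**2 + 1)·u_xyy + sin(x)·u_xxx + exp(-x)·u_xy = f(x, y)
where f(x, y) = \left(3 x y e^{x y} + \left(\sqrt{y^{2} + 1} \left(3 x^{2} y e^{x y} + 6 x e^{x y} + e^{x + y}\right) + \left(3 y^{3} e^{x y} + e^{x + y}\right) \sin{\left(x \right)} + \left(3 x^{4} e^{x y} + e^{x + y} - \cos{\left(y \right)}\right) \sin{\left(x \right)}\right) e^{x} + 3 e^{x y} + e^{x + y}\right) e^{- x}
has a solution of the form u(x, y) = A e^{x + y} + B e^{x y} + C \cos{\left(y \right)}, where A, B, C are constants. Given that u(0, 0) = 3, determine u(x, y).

Answer: u(x, y) = 3 e^{x y} + e^{x + y} - \cos{\left(y \right)}

Derivation:
Substitute the ansatz u = A e^{x + y} + B e^{x y} + C \cos{\left(y \right)} into the left-hand side.
Derivatives of the ansatz:
  u_yyyy = A e^{x} e^{y} + B x^{4} e^{x y} + C \cos{\left(y \right)}
  u_xyy = A e^{x} e^{y} + B x^{2} y e^{x y} + 2 B x e^{x y}
  u_xxx = A e^{x} e^{y} + B y^{3} e^{x y}
  u_xy = A e^{x} e^{y} + B x y e^{x y} + B e^{x y}
Term by term:
  sin(x)·u_yyyy = A e^{x} e^{y} \sin{\left(x \right)} + B x^{4} e^{x y} \sin{\left(x \right)} + C \sin{\left(x \right)} \cos{\left(y \right)}
  sqrt(y**2 + 1)·u_xyy = A \sqrt{y^{2} + 1} e^{x} e^{y} + B x^{2} y \sqrt{y^{2} + 1} e^{x y} + 2 B x \sqrt{y^{2} + 1} e^{x y}
  sin(x)·u_xxx = A e^{x} e^{y} \sin{\left(x \right)} + B y^{3} e^{x y} \sin{\left(x \right)}
  exp(-x)·u_xy = A e^{y} + B x y e^{- x} e^{x y} + B e^{- x} e^{x y}
So the left-hand side equals
  A \sqrt{y^{2} + 1} e^{x} e^{y} + 2 A e^{x} e^{y} \sin{\left(x \right)} + A e^{y} + B x^{4} e^{x y} \sin{\left(x \right)} + B x^{2} y \sqrt{y^{2} + 1} e^{x y} + B x y e^{- x} e^{x y} + 2 B x \sqrt{y^{2} + 1} e^{x y} + B y^{3} e^{x y} \sin{\left(x \right)} + B e^{- x} e^{x y} + C \sin{\left(x \right)} \cos{\left(y \right)}
This must equal f(x, y) identically; expanded, f = 3 x^{4} e^{x y} \sin{\left(x \right)} + 3 x^{2} y \sqrt{y^{2} + 1} e^{x y} + 3 x y e^{- x} e^{x y} + 6 x \sqrt{y^{2} + 1} e^{x y} + 3 y^{3} e^{x y} \sin{\left(x \right)} + \sqrt{y^{2} + 1} e^{x} e^{y} + 2 e^{x} e^{y} \sin{\left(x \right)} + e^{y} - \sin{\left(x \right)} \cos{\left(y \right)} + 3 e^{- x} e^{x y}.
Matching coefficients of the independent functions:
  [e^{- x} e^{x y}, x^{4} e^{x y} \sin{\left(x \right)}, y^{3} e^{x y} \sin{\left(x \right)}, x y e^{- x} e^{x y}, …]:  B = 3
  [\sin{\left(x \right)} \cos{\left(y \right)}]:  C = -1
  [x \sqrt{y^{2} + 1} e^{x y}]:  2 B = 6
  [\sqrt{y^{2} + 1} e^{x} e^{y}, e^{y}]:  A = 1
  [e^{x} e^{y} \sin{\left(x \right)}]:  2 A = 2
Solving: A = 1, B = 3, C = -1.
Check against the point condition:
  u(0, 0) = 3  ⟹  A + B + C = 3  ✓
Hence u(x, y) = 3 e^{x y} + e^{x + y} - \cos{\left(y \right)}.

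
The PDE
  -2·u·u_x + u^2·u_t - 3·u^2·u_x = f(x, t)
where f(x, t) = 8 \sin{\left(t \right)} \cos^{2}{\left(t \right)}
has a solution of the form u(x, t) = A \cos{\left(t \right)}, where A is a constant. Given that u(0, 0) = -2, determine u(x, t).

Answer: u(x, t) = - 2 \cos{\left(t \right)}

Derivation:
Substitute the ansatz u = A \cos{\left(t \right)} into the left-hand side.
Derivatives of the ansatz:
  u_x = 0
  u_t = - A \sin{\left(t \right)}
Term by term:
  -2·u·u_x = 0
  u^2·u_t = - A^{3} \sin{\left(t \right)} \cos^{2}{\left(t \right)}
  -3·u^2·u_x = 0
So the left-hand side equals
  - A^{3} \sin{\left(t \right)} \cos^{2}{\left(t \right)}
This must equal f(x, t) = 8 \sin{\left(t \right)} \cos^{2}{\left(t \right)} identically.
Matching coefficients of the independent functions:
  [\sin{\left(t \right)} \cos^{2}{\left(t \right)}]:  - A^{3} = 8
Solving: A = -2.
Check against the point condition:
  u(0, 0) = -2  ⟹  A = -2  ✓
Hence u(x, t) = - 2 \cos{\left(t \right)}.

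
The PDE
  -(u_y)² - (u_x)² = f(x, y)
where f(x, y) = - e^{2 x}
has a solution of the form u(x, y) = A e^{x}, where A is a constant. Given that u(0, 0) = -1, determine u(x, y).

Substitute the ansatz u = A e^{x} into the left-hand side.
Derivatives of the ansatz:
  u_y = 0
  u_x = A e^{x}
Term by term:
  -(u_y)² = 0
  -(u_x)² = - A^{2} e^{2 x}
So the left-hand side equals
  - A^{2} e^{2 x}
This must equal f(x, y) = - e^{2 x} identically.
Matching coefficients of the independent functions:
  [e^{2 x}]:  - A^{2} = -1
These equations allow (A) = (-1) or (1).
Impose the point condition(s):
  u(0, 0) = -1  ⟹  A = -1
Only A = -1 satisfies everything.
Hence u(x, y) = - e^{x}.

Answer: u(x, y) = - e^{x}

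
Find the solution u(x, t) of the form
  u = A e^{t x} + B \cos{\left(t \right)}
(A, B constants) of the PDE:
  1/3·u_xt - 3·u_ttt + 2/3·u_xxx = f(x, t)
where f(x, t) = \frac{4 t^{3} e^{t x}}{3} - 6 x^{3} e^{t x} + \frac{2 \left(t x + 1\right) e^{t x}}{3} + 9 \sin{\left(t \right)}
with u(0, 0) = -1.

Substitute the ansatz u = A e^{t x} + B \cos{\left(t \right)} into the left-hand side.
Derivatives of the ansatz:
  u_xt = A t x e^{t x} + A e^{t x}
  u_ttt = A x^{3} e^{t x} + B \sin{\left(t \right)}
  u_xxx = A t^{3} e^{t x}
Term by term:
  1/3·u_xt = \frac{A t x e^{t x}}{3} + \frac{A e^{t x}}{3}
  -3·u_ttt = - 3 A x^{3} e^{t x} - 3 B \sin{\left(t \right)}
  2/3·u_xxx = \frac{2 A t^{3} e^{t x}}{3}
So the left-hand side equals
  \frac{2 A t^{3} e^{t x}}{3} + \frac{A t x e^{t x}}{3} - 3 A x^{3} e^{t x} + \frac{A e^{t x}}{3} - 3 B \sin{\left(t \right)}
This must equal f(x, t) identically; expanded, f = \frac{4 t^{3} e^{t x}}{3} + \frac{2 t x e^{t x}}{3} - 6 x^{3} e^{t x} + \frac{2 e^{t x}}{3} + 9 \sin{\left(t \right)}.
Matching coefficients of the independent functions:
  [t^{3} e^{t x}]:  \frac{2 A}{3} = \frac{4}{3}
  [x^{3} e^{t x}]:  - 3 A = -6
  [t x e^{t x}, e^{t x}]:  \frac{A}{3} = \frac{2}{3}
  [\sin{\left(t \right)}]:  - 3 B = 9
Solving: A = 2, B = -3.
Check against the point condition:
  u(0, 0) = -1  ⟹  A + B = -1  ✓
Hence u(x, t) = 2 e^{t x} - 3 \cos{\left(t \right)}.

Answer: u(x, t) = 2 e^{t x} - 3 \cos{\left(t \right)}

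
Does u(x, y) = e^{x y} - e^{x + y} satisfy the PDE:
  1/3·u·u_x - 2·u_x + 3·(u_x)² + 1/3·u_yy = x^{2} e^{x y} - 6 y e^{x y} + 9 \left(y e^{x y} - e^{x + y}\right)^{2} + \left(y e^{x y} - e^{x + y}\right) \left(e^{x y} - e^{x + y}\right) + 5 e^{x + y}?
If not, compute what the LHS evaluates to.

Evaluate each term of the left-hand side for u = e^{x y} - e^{x + y}.
Derivatives:
  u_x = y e^{x y} - e^{x} e^{y}
  u_yy = x^{2} e^{x y} - e^{x} e^{y}
Terms:
  1/3·u·u_x = \frac{\left(y e^{x y} - e^{x + y}\right) \left(e^{x y} - e^{x + y}\right)}{3}
  -2·u_x = - 2 y e^{x y} + 2 e^{x + y}
  3·(u_x)² = 3 \left(y e^{x y} - e^{x + y}\right)^{2}
  1/3·u_yy = \frac{x^{2} e^{x y}}{3} - \frac{e^{x + y}}{3}
Sum: LHS = \frac{x^{2} e^{x y}}{3} - 2 y e^{x y} + 3 \left(y e^{x y} - e^{x + y}\right)^{2} + \frac{\left(y e^{x y} - e^{x + y}\right) \left(e^{x y} - e^{x + y}\right)}{3} + \frac{5 e^{x + y}}{3}
Given right-hand side: x^{2} e^{x y} - 6 y e^{x y} + 9 \left(y e^{x y} - e^{x + y}\right)^{2} + \left(y e^{x y} - e^{x + y}\right) \left(e^{x y} - e^{x + y}\right) + 5 e^{x + y}. Difference LHS − RHS = - \frac{2 x^{2} e^{x y}}{3} + 4 y e^{x y} - 6 \left(y e^{x y} - e^{x + y}\right)^{2} - \frac{2 \left(y e^{x y} - e^{x + y}\right) \left(e^{x y} - e^{x + y}\right)}{3} - \frac{10 e^{x + y}}{3} ≠ 0, so u is not a solution.

Answer: No, the LHS evaluates to \frac{x^{2} e^{x y}}{3} - 2 y e^{x y} + 3 \left(y e^{x y} - e^{x + y}\right)^{2} + \frac{\left(y e^{x y} - e^{x + y}\right) \left(e^{x y} - e^{x + y}\right)}{3} + \frac{5 e^{x + y}}{3}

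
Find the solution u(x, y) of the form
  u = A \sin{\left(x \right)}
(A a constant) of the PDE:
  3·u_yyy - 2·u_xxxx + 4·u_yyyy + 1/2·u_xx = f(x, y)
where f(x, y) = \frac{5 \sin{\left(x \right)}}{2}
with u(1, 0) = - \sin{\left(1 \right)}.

Substitute the ansatz u = A \sin{\left(x \right)} into the left-hand side.
Derivatives of the ansatz:
  u_yyy = 0
  u_xxxx = A \sin{\left(x \right)}
  u_yyyy = 0
  u_xx = - A \sin{\left(x \right)}
Term by term:
  3·u_yyy = 0
  -2·u_xxxx = - 2 A \sin{\left(x \right)}
  4·u_yyyy = 0
  1/2·u_xx = - \frac{A \sin{\left(x \right)}}{2}
So the left-hand side equals
  - \frac{5 A \sin{\left(x \right)}}{2}
This must equal f(x, y) = \frac{5 \sin{\left(x \right)}}{2} identically.
Matching coefficients of the independent functions:
  [\sin{\left(x \right)}]:  - \frac{5 A}{2} = \frac{5}{2}
Solving: A = -1.
Check against the point condition:
  u(1, 0) = - \sin{\left(1 \right)}  ⟹  A \sin{\left(1 \right)} = - \sin{\left(1 \right)}  ✓
Hence u(x, y) = - \sin{\left(x \right)}.

Answer: u(x, y) = - \sin{\left(x \right)}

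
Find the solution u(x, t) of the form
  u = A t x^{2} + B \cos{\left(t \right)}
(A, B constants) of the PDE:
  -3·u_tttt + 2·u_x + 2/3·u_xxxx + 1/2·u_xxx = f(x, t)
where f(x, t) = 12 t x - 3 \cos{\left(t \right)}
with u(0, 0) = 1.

Substitute the ansatz u = A t x^{2} + B \cos{\left(t \right)} into the left-hand side.
Derivatives of the ansatz:
  u_tttt = B \cos{\left(t \right)}
  u_x = 2 A t x
  u_xxxx = 0
  u_xxx = 0
Term by term:
  -3·u_tttt = - 3 B \cos{\left(t \right)}
  2·u_x = 4 A t x
  2/3·u_xxxx = 0
  1/2·u_xxx = 0
So the left-hand side equals
  4 A t x - 3 B \cos{\left(t \right)}
This must equal f(x, t) = 12 t x - 3 \cos{\left(t \right)} identically.
Matching coefficients of the independent functions:
  [t x]:  4 A = 12
  [\cos{\left(t \right)}]:  - 3 B = -3
Solving: A = 3, B = 1.
Check against the point condition:
  u(0, 0) = 1  ⟹  B = 1  ✓
Hence u(x, t) = 3 t x^{2} + \cos{\left(t \right)}.

Answer: u(x, t) = 3 t x^{2} + \cos{\left(t \right)}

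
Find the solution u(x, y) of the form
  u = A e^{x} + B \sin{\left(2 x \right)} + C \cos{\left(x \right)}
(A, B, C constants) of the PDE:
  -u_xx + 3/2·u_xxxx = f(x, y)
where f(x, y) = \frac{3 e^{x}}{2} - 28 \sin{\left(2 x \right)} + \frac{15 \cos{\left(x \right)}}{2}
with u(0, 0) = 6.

Answer: u(x, y) = 3 e^{x} - \sin{\left(2 x \right)} + 3 \cos{\left(x \right)}

Derivation:
Substitute the ansatz u = A e^{x} + B \sin{\left(2 x \right)} + C \cos{\left(x \right)} into the left-hand side.
Derivatives of the ansatz:
  u_xx = A e^{x} - 4 B \sin{\left(2 x \right)} - C \cos{\left(x \right)}
  u_xxxx = A e^{x} + 16 B \sin{\left(2 x \right)} + C \cos{\left(x \right)}
Term by term:
  -u_xx = - A e^{x} + 4 B \sin{\left(2 x \right)} + C \cos{\left(x \right)}
  3/2·u_xxxx = \frac{3 A e^{x}}{2} + 24 B \sin{\left(2 x \right)} + \frac{3 C \cos{\left(x \right)}}{2}
So the left-hand side equals
  \frac{A e^{x}}{2} + 28 B \sin{\left(2 x \right)} + \frac{5 C \cos{\left(x \right)}}{2}
This must equal f(x, y) = \frac{3 e^{x}}{2} - 28 \sin{\left(2 x \right)} + \frac{15 \cos{\left(x \right)}}{2} identically.
Matching coefficients of the independent functions:
  [e^{x}]:  \frac{A}{2} = \frac{3}{2}
  [\sin{\left(2 x \right)}]:  28 B = -28
  [\cos{\left(x \right)}]:  \frac{5 C}{2} = \frac{15}{2}
Solving: A = 3, B = -1, C = 3.
Check against the point condition:
  u(0, 0) = 6  ⟹  A + C = 6  ✓
Hence u(x, y) = 3 e^{x} - \sin{\left(2 x \right)} + 3 \cos{\left(x \right)}.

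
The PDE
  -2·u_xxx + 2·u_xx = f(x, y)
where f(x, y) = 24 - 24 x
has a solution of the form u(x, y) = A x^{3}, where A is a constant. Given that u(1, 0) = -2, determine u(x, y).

Substitute the ansatz u = A x^{3} into the left-hand side.
Derivatives of the ansatz:
  u_xxx = 6 A
  u_xx = 6 A x
Term by term:
  -2·u_xxx = - 12 A
  2·u_xx = 12 A x
So the left-hand side equals
  12 A x - 12 A
This must equal f(x, y) = 24 - 24 x identically.
Matching coefficients of the independent functions:
  [constant term]:  - 12 A = 24
  [x]:  12 A = -24
Solving: A = -2.
Check against the point condition:
  u(1, 0) = -2  ⟹  A = -2  ✓
Hence u(x, y) = - 2 x^{3}.

Answer: u(x, y) = - 2 x^{3}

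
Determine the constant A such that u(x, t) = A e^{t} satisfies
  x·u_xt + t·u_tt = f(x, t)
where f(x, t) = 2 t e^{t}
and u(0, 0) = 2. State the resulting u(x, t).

Substitute the ansatz u = A e^{t} into the left-hand side.
Derivatives of the ansatz:
  u_xt = 0
  u_tt = A e^{t}
Term by term:
  x·u_xt = 0
  t·u_tt = A t e^{t}
So the left-hand side equals
  A t e^{t}
This must equal f(x, t) = 2 t e^{t} identically.
Matching coefficients of the independent functions:
  [t e^{t}]:  A = 2
Solving: A = 2.
Check against the point condition:
  u(0, 0) = 2  ⟹  A = 2  ✓
Hence u(x, t) = 2 e^{t}.

Answer: u(x, t) = 2 e^{t}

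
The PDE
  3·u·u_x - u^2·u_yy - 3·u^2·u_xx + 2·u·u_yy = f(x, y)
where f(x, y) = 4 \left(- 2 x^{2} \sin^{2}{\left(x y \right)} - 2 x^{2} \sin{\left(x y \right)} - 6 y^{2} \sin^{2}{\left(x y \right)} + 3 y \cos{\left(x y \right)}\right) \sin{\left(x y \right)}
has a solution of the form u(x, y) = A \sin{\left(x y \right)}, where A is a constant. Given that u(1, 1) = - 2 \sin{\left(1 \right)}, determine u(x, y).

Answer: u(x, y) = - 2 \sin{\left(x y \right)}

Derivation:
Substitute the ansatz u = A \sin{\left(x y \right)} into the left-hand side.
Derivatives of the ansatz:
  u_x = A y \cos{\left(x y \right)}
  u_yy = - A x^{2} \sin{\left(x y \right)}
  u_xx = - A y^{2} \sin{\left(x y \right)}
Term by term:
  3·u·u_x = 3 A^{2} y \sin{\left(x y \right)} \cos{\left(x y \right)}
  -u^2·u_yy = A^{3} x^{2} \sin^{3}{\left(x y \right)}
  -3·u^2·u_xx = 3 A^{3} y^{2} \sin^{3}{\left(x y \right)}
  2·u·u_yy = - 2 A^{2} x^{2} \sin^{2}{\left(x y \right)}
So the left-hand side equals
  A^{3} x^{2} \sin^{3}{\left(x y \right)} + 3 A^{3} y^{2} \sin^{3}{\left(x y \right)} - 2 A^{2} x^{2} \sin^{2}{\left(x y \right)} + 3 A^{2} y \sin{\left(x y \right)} \cos{\left(x y \right)}
This must equal f(x, y) identically; expanded, f = - 8 x^{2} \sin^{3}{\left(x y \right)} - 8 x^{2} \sin^{2}{\left(x y \right)} - 24 y^{2} \sin^{3}{\left(x y \right)} + 12 y \sin{\left(x y \right)} \cos{\left(x y \right)}.
Matching coefficients of the independent functions:
  [x^{2} \sin^{2}{\left(x y \right)}]:  - 2 A^{2} = -8
  [x^{2} \sin^{3}{\left(x y \right)}]:  A^{3} = -8
  [y^{2} \sin^{3}{\left(x y \right)}]:  3 A^{3} = -24
  [y \sin{\left(x y \right)} \cos{\left(x y \right)}]:  3 A^{2} = 12
Solving: A = -2.
Check against the point condition:
  u(1, 1) = - 2 \sin{\left(1 \right)}  ⟹  A \sin{\left(1 \right)} = - 2 \sin{\left(1 \right)}  ✓
Hence u(x, y) = - 2 \sin{\left(x y \right)}.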